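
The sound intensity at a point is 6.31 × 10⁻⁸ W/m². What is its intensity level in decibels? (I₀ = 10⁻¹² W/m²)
β = 10·log₁₀(I/I₀) = 48 dB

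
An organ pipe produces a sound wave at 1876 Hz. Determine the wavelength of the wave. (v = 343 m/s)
λ = v/f = 0.1828 m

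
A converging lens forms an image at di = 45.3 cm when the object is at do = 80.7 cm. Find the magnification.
M = −di/do = -0.5613 (inverted image)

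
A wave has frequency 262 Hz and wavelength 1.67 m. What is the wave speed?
v = fλ = 437.5 m/s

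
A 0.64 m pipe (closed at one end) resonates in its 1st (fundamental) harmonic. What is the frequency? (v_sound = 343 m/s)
fₙ = nv/(4L) = 134 Hz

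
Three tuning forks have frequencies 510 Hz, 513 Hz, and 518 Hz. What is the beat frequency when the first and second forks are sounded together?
3 Hz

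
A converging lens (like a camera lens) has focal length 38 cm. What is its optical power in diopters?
P = 1/f = 2.632 D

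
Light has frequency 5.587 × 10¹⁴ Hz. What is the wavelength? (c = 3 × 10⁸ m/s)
λ = c/f = 537 nm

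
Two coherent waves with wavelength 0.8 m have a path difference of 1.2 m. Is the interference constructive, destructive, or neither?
destructive — path difference = 1.5λ, an odd multiple of λ/2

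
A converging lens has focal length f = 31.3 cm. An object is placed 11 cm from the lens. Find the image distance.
1/di = 1/f − 1/do → di = -16.96 cm (virtual image)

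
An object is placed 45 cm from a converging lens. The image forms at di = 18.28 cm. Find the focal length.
1/f = 1/do + 1/di → f = 13 cm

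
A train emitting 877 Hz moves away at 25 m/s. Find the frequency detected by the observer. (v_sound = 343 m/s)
f_obs = f·v/(v + v_s) = 817.4 Hz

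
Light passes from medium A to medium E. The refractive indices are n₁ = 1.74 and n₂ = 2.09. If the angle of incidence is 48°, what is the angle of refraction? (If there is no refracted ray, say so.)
sin θ₂ = (n₁/n₂)·sin θ₁ = 0.6187 → θ₂ = 38.22°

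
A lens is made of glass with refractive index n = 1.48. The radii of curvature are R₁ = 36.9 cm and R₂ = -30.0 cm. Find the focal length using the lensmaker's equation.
1/f = (n − 1)(1/R₁ − 1/R₂) → f = 34.47 cm (converging lens)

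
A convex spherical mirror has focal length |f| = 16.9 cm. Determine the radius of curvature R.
R = 2|f| = 33.8 cm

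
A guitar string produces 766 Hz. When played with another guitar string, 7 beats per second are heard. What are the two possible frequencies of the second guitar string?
f₂ = 766 ± 7 Hz → 773 Hz or 759 Hz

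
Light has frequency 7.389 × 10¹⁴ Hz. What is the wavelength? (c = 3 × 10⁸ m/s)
λ = c/f = 406 nm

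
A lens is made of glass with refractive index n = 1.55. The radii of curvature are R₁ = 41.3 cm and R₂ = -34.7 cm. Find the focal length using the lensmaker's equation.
1/f = (n − 1)(1/R₁ − 1/R₂) → f = 34.28 cm (converging lens)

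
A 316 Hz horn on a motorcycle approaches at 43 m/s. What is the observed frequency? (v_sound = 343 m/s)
f_obs = f·v/(v − v_s) = 361.3 Hz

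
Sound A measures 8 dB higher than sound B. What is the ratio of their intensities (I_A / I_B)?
I_A/I_B = 10^(Δβ/10) = 6.31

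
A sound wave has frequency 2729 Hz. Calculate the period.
T = 1/f = 3.664 × 10⁻⁴ s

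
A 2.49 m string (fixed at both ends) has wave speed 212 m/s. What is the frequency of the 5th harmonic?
fₙ = nv/(2L) = 212.9 Hz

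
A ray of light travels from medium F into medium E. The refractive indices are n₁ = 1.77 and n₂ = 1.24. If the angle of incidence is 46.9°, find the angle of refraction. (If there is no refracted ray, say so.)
sin θ₂ = (n₁/n₂)·sin θ₁ = 1.042 > 1, so there is no refracted ray — the light undergoes total internal reflection.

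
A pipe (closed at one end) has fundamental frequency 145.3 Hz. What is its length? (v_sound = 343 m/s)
L = v/(4f₁) = 0.5902 m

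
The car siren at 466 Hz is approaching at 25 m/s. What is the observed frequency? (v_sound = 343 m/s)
f_obs = f·v/(v − v_s) = 502.6 Hz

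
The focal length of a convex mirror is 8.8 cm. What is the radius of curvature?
R = 2|f| = 17.6 cm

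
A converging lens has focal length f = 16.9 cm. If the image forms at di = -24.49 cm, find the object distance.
1/do = 1/f − 1/di → do = 10 cm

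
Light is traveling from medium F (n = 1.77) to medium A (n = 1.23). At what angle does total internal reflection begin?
θc = arcsin(n₂/n₁) = 44.02°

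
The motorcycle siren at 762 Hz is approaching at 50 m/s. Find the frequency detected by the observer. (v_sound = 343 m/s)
f_obs = f·v/(v − v_s) = 892 Hz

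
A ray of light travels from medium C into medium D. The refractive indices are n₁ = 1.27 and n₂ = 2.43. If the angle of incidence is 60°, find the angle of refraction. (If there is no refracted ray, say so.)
sin θ₂ = (n₁/n₂)·sin θ₁ = 0.4526 → θ₂ = 26.91°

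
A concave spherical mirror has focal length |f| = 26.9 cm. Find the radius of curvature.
R = 2|f| = 53.8 cm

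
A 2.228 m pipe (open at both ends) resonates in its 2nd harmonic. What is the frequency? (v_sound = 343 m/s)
fₙ = nv/(2L) = 153.9 Hz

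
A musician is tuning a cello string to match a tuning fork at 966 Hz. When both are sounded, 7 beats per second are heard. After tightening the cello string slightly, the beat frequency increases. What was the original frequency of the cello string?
973 Hz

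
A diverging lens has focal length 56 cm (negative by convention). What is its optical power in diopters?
P = 1/f = -1.786 D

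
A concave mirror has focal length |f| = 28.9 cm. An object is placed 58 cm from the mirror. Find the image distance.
f = +28.9 cm (concave); 1/di = 1/f − 1/do → di = 57.6 cm (real image, in front of mirror)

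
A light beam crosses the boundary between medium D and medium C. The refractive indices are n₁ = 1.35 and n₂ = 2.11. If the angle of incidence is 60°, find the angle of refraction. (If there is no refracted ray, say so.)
sin θ₂ = (n₁/n₂)·sin θ₁ = 0.5541 → θ₂ = 33.65°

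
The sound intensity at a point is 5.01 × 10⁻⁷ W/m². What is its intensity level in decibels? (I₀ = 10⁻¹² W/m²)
β = 10·log₁₀(I/I₀) = 57 dB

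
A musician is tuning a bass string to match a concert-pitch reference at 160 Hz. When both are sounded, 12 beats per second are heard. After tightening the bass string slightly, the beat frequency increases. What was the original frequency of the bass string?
172 Hz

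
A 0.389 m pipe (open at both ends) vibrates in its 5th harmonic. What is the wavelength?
λₙ = 2L/n = 0.1556 m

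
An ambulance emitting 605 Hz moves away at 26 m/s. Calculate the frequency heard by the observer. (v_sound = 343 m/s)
f_obs = f·v/(v + v_s) = 562.4 Hz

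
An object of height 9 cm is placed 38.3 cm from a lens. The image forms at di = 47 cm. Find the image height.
hi = (-di/do) × ho = -11.04 cm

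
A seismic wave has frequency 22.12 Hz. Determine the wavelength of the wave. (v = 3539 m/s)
λ = v/f = 160 m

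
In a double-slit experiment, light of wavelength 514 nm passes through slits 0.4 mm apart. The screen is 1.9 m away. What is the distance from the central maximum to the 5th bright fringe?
y = mλL/d = 12.21 mm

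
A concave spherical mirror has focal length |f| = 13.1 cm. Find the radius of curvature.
R = 2|f| = 26.2 cm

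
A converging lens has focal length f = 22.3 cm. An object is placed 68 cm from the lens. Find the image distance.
1/di = 1/f − 1/do → di = 33.18 cm (real image)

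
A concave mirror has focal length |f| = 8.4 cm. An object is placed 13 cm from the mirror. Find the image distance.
f = +8.4 cm (concave); 1/di = 1/f − 1/do → di = 23.74 cm (real image, in front of mirror)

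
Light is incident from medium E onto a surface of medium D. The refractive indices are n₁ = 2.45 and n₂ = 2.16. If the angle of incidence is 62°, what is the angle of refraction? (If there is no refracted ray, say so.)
sin θ₂ = (n₁/n₂)·sin θ₁ = 1.001 > 1, so there is no refracted ray — the light undergoes total internal reflection.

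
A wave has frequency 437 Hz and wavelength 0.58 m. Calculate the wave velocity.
v = fλ = 253.5 m/s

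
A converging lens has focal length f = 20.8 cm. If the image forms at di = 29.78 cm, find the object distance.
1/do = 1/f − 1/di → do = 68.98 cm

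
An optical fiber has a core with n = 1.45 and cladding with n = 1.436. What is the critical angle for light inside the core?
θc = arcsin(n_cladding/n_core) = 82.03°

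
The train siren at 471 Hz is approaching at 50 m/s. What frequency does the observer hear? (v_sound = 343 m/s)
f_obs = f·v/(v − v_s) = 551.4 Hz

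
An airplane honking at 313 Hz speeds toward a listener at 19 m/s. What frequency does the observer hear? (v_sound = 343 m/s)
f_obs = f·v/(v − v_s) = 331.4 Hz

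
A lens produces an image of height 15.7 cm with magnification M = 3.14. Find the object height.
ho = |hi|/|M| = 5 cm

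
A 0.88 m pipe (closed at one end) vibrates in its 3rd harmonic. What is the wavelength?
λₙ = 4L/n = 1.173 m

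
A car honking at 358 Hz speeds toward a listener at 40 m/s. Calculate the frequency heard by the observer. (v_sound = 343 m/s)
f_obs = f·v/(v − v_s) = 405.3 Hz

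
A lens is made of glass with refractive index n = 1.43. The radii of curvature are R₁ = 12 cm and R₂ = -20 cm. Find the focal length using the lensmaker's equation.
1/f = (n − 1)(1/R₁ − 1/R₂) → f = 17.44 cm (converging lens)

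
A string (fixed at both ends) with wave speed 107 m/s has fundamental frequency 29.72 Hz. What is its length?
L = v/(2f₁) = 1.8 m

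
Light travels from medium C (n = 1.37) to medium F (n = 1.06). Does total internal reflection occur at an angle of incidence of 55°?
θc = arcsin(n₂/n₁) = 50.69°; 55° > θc, so yes — total internal reflection.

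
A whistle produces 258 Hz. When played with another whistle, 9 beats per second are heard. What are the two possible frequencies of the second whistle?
f₂ = 258 ± 9 Hz → 267 Hz or 249 Hz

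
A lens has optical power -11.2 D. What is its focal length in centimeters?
f = 1/P = -8.929 cm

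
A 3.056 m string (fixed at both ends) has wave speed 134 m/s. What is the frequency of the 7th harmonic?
fₙ = nv/(2L) = 153.5 Hz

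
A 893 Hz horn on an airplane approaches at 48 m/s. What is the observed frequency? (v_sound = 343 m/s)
f_obs = f·v/(v − v_s) = 1038 Hz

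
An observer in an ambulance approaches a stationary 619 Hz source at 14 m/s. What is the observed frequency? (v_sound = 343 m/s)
f_obs = f·(v + v_o)/v = 644.3 Hz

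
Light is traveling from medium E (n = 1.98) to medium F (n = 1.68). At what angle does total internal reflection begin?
θc = arcsin(n₂/n₁) = 58.05°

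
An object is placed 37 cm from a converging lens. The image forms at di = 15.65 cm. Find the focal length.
1/f = 1/do + 1/di → f = 11 cm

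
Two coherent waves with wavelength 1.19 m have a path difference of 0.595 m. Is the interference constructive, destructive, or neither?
destructive — path difference = 0.5λ, an odd multiple of λ/2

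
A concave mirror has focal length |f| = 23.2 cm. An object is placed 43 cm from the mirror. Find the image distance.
f = +23.2 cm (concave); 1/di = 1/f − 1/do → di = 50.38 cm (real image, in front of mirror)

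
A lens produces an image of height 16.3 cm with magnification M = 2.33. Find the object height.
ho = |hi|/|M| = 6.996 cm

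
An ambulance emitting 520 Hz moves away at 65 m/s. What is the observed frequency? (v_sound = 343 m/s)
f_obs = f·v/(v + v_s) = 437.2 Hz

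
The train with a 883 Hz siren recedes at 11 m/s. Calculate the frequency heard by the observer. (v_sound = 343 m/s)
f_obs = f·v/(v + v_s) = 855.6 Hz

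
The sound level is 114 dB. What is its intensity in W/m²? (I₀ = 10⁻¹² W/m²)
I = I₀·10^(β/10) = 2.51 × 10⁻¹ W/m²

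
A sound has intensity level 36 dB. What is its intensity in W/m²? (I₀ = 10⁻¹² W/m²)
I = I₀·10^(β/10) = 3.98 × 10⁻⁹ W/m²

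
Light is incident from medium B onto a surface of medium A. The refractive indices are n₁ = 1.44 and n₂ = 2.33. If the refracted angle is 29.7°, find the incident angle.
sin θ₁ = (n₂/n₁)·sin θ₂ → θ₁ = 53.29°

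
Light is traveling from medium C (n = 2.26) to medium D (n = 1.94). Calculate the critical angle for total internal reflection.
θc = arcsin(n₂/n₁) = 59.14°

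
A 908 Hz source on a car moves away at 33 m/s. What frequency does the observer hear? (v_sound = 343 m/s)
f_obs = f·v/(v + v_s) = 828.3 Hz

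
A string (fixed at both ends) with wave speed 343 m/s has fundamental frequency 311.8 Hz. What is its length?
L = v/(2f₁) = 0.55 m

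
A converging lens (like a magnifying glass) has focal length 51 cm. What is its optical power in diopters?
P = 1/f = 1.961 D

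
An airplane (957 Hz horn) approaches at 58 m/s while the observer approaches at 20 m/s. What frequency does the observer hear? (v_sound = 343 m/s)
f_obs = f·(v + v_o)/(v − v_s) = 1219 Hz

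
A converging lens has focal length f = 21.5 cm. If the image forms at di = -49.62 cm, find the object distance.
1/do = 1/f − 1/di → do = 15 cm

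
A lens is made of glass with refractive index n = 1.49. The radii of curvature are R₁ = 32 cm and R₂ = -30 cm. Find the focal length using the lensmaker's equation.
1/f = (n − 1)(1/R₁ − 1/R₂) → f = 31.6 cm (converging lens)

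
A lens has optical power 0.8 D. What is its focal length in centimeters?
f = 1/P = 125 cm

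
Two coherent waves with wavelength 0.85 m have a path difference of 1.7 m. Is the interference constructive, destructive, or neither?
constructive — path difference = 2λ, a whole number of wavelengths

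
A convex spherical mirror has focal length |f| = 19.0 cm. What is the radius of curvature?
R = 2|f| = 38 cm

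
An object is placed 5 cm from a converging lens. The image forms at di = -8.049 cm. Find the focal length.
1/f = 1/do + 1/di → f = 13.2 cm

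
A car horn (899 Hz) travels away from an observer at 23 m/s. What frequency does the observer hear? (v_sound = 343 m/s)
f_obs = f·v/(v + v_s) = 842.5 Hz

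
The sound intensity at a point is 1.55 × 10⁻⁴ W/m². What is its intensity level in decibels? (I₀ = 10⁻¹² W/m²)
β = 10·log₁₀(I/I₀) = 81.9 dB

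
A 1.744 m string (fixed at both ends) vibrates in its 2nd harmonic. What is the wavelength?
λₙ = 2L/n = 1.744 m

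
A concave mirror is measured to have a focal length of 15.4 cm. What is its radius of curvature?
R = 2|f| = 30.8 cm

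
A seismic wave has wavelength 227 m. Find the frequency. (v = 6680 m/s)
f = v/λ = 29.43 Hz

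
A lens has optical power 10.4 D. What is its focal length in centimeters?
f = 1/P = 9.615 cm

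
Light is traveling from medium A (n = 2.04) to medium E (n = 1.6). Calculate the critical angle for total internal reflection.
θc = arcsin(n₂/n₁) = 51.66°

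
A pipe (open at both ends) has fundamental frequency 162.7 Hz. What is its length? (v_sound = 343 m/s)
L = v/(2f₁) = 1.054 m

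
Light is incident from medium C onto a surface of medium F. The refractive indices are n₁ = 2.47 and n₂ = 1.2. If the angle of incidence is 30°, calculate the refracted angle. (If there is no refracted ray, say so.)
sin θ₂ = (n₁/n₂)·sin θ₁ = 1.029 > 1, so there is no refracted ray — the light undergoes total internal reflection.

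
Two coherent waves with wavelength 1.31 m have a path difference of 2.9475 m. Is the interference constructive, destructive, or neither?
neither (partial) — path difference = 2.25λ, neither a whole number of wavelengths nor an odd multiple of λ/2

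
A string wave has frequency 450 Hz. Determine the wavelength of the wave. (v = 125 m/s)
λ = v/f = 0.2778 m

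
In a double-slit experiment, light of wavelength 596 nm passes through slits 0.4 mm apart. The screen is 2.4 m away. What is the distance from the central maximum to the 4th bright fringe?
y = mλL/d = 14.3 mm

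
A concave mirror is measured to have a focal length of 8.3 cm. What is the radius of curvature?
R = 2|f| = 16.6 cm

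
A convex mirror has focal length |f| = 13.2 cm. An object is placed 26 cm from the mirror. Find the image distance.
f = −13.2 cm (convex); 1/di = 1/f − 1/do → di = -8.755 cm (virtual image, behind mirror)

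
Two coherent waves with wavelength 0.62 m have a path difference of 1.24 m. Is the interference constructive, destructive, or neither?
constructive — path difference = 2λ, a whole number of wavelengths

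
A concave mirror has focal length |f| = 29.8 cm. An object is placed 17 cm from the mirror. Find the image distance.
f = +29.8 cm (concave); 1/di = 1/f − 1/do → di = -39.58 cm (virtual image, behind mirror)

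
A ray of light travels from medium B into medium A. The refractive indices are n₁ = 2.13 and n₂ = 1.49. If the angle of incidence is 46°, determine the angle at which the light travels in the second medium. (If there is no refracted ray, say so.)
sin θ₂ = (n₁/n₂)·sin θ₁ = 1.028 > 1, so there is no refracted ray — the light undergoes total internal reflection.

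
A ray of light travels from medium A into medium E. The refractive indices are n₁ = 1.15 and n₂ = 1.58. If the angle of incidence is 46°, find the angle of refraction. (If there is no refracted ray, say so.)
sin θ₂ = (n₁/n₂)·sin θ₁ = 0.5236 → θ₂ = 31.57°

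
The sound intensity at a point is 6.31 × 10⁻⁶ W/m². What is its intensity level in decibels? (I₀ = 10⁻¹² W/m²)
β = 10·log₁₀(I/I₀) = 68 dB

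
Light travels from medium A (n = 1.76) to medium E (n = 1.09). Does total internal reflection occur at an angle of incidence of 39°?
θc = arcsin(n₂/n₁) = 38.27°; 39° > θc, so yes — total internal reflection.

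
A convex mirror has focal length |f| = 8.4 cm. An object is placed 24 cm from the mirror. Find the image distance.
f = −8.4 cm (convex); 1/di = 1/f − 1/do → di = -6.222 cm (virtual image, behind mirror)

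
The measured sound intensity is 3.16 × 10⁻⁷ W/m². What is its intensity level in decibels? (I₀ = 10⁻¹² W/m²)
β = 10·log₁₀(I/I₀) = 55 dB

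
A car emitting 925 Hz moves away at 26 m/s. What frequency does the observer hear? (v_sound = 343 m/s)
f_obs = f·v/(v + v_s) = 859.8 Hz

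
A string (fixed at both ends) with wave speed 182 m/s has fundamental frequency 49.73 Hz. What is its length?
L = v/(2f₁) = 1.83 m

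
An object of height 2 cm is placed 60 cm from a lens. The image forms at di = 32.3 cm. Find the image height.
hi = (-di/do) × ho = -1.077 cm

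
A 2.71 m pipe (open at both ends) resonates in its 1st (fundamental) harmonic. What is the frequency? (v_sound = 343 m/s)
fₙ = nv/(2L) = 63.28 Hz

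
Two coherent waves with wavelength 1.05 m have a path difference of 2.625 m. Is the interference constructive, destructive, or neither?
destructive — path difference = 2.5λ, an odd multiple of λ/2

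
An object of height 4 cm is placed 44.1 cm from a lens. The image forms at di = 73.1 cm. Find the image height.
hi = (-di/do) × ho = -6.63 cm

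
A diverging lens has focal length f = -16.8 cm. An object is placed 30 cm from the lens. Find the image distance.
1/di = 1/f − 1/do → di = -10.77 cm (virtual image)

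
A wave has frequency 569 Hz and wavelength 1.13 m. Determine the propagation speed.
v = fλ = 643 m/s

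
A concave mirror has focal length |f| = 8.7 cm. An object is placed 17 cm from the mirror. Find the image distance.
f = +8.7 cm (concave); 1/di = 1/f − 1/do → di = 17.82 cm (real image, in front of mirror)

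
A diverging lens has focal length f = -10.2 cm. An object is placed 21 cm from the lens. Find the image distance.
1/di = 1/f − 1/do → di = -6.865 cm (virtual image)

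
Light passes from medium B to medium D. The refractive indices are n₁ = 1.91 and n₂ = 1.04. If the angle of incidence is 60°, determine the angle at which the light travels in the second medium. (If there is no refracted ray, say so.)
sin θ₂ = (n₁/n₂)·sin θ₁ = 1.59 > 1, so there is no refracted ray — the light undergoes total internal reflection.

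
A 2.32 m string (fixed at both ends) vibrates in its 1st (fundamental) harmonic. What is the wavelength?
λₙ = 2L/n = 4.64 m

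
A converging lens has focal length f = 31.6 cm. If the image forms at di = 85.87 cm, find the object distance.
1/do = 1/f − 1/di → do = 50 cm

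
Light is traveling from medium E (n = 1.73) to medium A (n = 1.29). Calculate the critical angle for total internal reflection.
θc = arcsin(n₂/n₁) = 48.22°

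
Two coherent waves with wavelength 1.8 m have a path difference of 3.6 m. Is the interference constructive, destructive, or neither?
constructive — path difference = 2λ, a whole number of wavelengths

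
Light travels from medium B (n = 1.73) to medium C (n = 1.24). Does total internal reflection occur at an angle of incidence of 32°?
θc = arcsin(n₂/n₁) = 45.79°; 32° < θc, so no — the ray refracts.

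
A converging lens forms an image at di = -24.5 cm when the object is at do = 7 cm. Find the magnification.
M = −di/do = 3.5 (upright image)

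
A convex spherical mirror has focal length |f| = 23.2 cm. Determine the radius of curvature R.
R = 2|f| = 46.4 cm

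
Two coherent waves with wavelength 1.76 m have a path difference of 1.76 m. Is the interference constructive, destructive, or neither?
constructive — path difference = 1λ, a whole number of wavelengths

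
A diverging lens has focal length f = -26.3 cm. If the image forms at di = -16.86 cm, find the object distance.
1/do = 1/f − 1/di → do = 46.97 cm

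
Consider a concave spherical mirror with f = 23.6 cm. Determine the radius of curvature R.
R = 2|f| = 47.2 cm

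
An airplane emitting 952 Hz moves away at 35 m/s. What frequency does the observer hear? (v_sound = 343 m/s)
f_obs = f·v/(v + v_s) = 863.9 Hz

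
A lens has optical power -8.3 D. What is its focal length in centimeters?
f = 1/P = -12.05 cm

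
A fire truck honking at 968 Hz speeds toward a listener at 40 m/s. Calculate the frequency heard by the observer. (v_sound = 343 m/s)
f_obs = f·v/(v − v_s) = 1096 Hz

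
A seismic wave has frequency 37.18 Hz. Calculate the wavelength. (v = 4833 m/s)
λ = v/f = 130 m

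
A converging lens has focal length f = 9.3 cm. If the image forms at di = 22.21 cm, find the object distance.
1/do = 1/f − 1/di → do = 16 cm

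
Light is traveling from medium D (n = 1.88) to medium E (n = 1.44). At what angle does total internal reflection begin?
θc = arcsin(n₂/n₁) = 49.99°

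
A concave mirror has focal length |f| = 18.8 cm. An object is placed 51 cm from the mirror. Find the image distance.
f = +18.8 cm (concave); 1/di = 1/f − 1/do → di = 29.78 cm (real image, in front of mirror)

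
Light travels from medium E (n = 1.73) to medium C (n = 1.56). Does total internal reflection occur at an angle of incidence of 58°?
θc = arcsin(n₂/n₁) = 64.39°; 58° < θc, so no — the ray refracts.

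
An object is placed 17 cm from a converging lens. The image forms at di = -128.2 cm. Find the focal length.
1/f = 1/do + 1/di → f = 19.6 cm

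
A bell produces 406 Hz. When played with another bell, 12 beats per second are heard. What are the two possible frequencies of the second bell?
f₂ = 406 ± 12 Hz → 418 Hz or 394 Hz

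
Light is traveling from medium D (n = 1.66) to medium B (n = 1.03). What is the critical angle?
θc = arcsin(n₂/n₁) = 38.35°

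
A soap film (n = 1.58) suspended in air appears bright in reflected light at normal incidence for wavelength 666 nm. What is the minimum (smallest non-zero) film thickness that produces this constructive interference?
2nt = (m − ½)λ with m = 1 → t = (m − ½)λ/(2n) = 105.4 nm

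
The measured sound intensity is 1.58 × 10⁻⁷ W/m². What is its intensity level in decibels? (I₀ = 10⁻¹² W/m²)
β = 10·log₁₀(I/I₀) = 51.99 dB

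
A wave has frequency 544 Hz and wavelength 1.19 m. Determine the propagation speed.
v = fλ = 647.4 m/s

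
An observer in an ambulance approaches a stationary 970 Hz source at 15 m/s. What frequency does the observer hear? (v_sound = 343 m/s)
f_obs = f·(v + v_o)/v = 1012 Hz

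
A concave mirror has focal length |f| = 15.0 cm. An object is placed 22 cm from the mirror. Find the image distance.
f = +15.0 cm (concave); 1/di = 1/f − 1/do → di = 47.14 cm (real image, in front of mirror)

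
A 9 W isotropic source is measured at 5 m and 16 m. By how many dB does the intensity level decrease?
Δβ = 20·log₁₀(r₂/r₁) = 10.1 dB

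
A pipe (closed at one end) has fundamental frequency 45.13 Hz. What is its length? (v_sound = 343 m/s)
L = v/(4f₁) = 1.9 m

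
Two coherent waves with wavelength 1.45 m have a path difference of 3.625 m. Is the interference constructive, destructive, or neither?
destructive — path difference = 2.5λ, an odd multiple of λ/2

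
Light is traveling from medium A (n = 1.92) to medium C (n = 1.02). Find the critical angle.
θc = arcsin(n₂/n₁) = 32.09°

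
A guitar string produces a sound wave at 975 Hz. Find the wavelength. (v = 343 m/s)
λ = v/f = 0.3518 m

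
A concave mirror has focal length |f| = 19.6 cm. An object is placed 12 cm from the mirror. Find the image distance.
f = +19.6 cm (concave); 1/di = 1/f − 1/do → di = -30.95 cm (virtual image, behind mirror)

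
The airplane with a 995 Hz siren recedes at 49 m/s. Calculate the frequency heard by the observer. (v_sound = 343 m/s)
f_obs = f·v/(v + v_s) = 870.6 Hz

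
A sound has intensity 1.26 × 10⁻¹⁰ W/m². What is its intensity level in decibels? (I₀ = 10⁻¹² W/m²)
β = 10·log₁₀(I/I₀) = 21 dB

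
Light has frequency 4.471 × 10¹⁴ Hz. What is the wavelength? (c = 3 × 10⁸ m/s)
λ = c/f = 671 nm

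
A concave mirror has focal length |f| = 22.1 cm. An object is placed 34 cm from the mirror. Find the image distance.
f = +22.1 cm (concave); 1/di = 1/f − 1/do → di = 63.14 cm (real image, in front of mirror)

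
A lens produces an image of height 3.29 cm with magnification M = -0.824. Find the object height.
ho = |hi|/|M| = 3.993 cm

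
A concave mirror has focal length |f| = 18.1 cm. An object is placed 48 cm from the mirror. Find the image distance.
f = +18.1 cm (concave); 1/di = 1/f − 1/do → di = 29.06 cm (real image, in front of mirror)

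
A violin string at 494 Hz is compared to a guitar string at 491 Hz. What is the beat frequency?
3 Hz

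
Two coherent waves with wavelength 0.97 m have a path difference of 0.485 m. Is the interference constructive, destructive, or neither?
destructive — path difference = 0.5λ, an odd multiple of λ/2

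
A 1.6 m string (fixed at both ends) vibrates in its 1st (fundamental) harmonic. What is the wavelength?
λₙ = 2L/n = 3.2 m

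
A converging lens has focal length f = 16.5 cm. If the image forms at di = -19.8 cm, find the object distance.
1/do = 1/f − 1/di → do = 9 cm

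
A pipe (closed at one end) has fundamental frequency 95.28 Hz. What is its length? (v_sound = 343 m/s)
L = v/(4f₁) = 0.9 m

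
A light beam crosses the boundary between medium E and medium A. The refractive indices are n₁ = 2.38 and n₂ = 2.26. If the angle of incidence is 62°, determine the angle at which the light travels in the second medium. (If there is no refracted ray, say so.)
sin θ₂ = (n₁/n₂)·sin θ₁ = 0.9298 → θ₂ = 68.41°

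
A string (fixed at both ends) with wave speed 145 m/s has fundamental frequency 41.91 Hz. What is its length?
L = v/(2f₁) = 1.73 m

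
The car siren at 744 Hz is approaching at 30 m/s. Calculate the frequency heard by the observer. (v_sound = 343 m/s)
f_obs = f·v/(v − v_s) = 815.3 Hz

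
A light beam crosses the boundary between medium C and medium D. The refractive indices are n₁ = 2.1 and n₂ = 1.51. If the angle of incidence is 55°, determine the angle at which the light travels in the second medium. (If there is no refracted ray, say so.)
sin θ₂ = (n₁/n₂)·sin θ₁ = 1.139 > 1, so there is no refracted ray — the light undergoes total internal reflection.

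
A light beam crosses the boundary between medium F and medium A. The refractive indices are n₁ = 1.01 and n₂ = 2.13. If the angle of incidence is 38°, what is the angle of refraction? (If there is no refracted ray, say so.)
sin θ₂ = (n₁/n₂)·sin θ₁ = 0.2919 → θ₂ = 16.97°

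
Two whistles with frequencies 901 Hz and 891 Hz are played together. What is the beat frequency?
10 Hz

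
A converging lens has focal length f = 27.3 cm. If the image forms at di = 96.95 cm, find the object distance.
1/do = 1/f − 1/di → do = 38 cm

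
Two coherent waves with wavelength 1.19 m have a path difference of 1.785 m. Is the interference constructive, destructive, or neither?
destructive — path difference = 1.5λ, an odd multiple of λ/2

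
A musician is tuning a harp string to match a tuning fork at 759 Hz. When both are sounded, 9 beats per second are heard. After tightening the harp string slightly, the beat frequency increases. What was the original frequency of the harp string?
768 Hz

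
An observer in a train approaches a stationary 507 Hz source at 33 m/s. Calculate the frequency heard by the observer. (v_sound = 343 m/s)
f_obs = f·(v + v_o)/v = 555.8 Hz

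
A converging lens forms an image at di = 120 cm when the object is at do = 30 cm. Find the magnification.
M = −di/do = -4 (inverted image)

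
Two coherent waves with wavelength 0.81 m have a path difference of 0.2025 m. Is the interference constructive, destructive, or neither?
neither (partial) — path difference = 0.25λ, neither a whole number of wavelengths nor an odd multiple of λ/2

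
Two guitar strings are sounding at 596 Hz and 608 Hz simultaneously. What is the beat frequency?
12 Hz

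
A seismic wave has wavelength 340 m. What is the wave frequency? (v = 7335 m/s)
f = v/λ = 21.57 Hz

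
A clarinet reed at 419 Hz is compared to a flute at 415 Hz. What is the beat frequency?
4 Hz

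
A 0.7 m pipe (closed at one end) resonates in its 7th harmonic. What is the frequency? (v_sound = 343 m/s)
fₙ = nv/(4L) = 857.5 Hz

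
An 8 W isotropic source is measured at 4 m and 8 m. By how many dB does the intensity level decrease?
Δβ = 20·log₁₀(r₂/r₁) = 6.021 dB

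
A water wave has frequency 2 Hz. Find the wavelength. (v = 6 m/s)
λ = v/f = 3 m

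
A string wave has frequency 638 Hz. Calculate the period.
T = 1/f = 0.001567 s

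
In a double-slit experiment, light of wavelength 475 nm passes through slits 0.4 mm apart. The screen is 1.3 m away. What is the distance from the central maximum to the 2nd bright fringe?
y = mλL/d = 3.087 mm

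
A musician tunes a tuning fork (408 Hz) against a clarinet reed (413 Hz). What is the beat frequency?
5 Hz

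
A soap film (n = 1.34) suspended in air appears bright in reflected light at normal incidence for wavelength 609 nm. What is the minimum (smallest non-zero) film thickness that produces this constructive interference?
2nt = (m − ½)λ with m = 1 → t = (m − ½)λ/(2n) = 113.6 nm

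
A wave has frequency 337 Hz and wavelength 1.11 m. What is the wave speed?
v = fλ = 374.1 m/s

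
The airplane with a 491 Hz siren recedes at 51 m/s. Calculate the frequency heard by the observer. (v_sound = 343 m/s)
f_obs = f·v/(v + v_s) = 427.4 Hz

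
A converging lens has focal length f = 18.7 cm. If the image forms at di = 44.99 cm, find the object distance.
1/do = 1/f − 1/di → do = 32 cm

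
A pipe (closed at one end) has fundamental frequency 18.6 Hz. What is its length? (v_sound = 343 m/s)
L = v/(4f₁) = 4.61 m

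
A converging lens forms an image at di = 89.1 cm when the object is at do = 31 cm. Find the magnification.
M = −di/do = -2.874 (inverted image)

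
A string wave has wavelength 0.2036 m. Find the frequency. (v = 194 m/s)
f = v/λ = 952.8 Hz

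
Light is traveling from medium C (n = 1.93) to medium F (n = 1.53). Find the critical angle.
θc = arcsin(n₂/n₁) = 52.44°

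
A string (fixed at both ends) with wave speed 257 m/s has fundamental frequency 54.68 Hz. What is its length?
L = v/(2f₁) = 2.35 m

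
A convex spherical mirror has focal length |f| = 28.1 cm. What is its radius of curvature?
R = 2|f| = 56.2 cm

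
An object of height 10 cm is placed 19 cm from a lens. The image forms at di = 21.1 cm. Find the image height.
hi = (-di/do) × ho = -11.11 cm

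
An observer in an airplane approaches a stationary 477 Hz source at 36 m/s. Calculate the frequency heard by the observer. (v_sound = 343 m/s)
f_obs = f·(v + v_o)/v = 527.1 Hz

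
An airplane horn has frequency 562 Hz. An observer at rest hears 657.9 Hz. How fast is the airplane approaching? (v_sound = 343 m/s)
v_s = v·(1 − f/f_obs) = 50 m/s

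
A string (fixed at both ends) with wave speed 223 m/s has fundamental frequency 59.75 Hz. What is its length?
L = v/(2f₁) = 1.866 m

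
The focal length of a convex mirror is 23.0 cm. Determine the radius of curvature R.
R = 2|f| = 46 cm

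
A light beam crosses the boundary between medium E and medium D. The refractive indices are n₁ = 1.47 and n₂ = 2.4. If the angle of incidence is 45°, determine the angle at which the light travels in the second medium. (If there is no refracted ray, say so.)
sin θ₂ = (n₁/n₂)·sin θ₁ = 0.4331 → θ₂ = 25.66°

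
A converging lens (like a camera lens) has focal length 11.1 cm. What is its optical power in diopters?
P = 1/f = 9.009 D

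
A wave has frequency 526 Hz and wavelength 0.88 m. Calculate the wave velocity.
v = fλ = 462.9 m/s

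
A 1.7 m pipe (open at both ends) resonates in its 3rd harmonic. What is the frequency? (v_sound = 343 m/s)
fₙ = nv/(2L) = 302.6 Hz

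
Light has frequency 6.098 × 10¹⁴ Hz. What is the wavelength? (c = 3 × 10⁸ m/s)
λ = c/f = 492 nm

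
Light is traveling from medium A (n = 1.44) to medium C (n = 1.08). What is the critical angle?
θc = arcsin(n₂/n₁) = 48.59°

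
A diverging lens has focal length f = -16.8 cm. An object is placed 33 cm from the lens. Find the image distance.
1/di = 1/f − 1/do → di = -11.13 cm (virtual image)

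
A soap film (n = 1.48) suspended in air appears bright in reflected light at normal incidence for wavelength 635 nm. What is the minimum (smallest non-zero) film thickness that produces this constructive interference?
2nt = (m − ½)λ with m = 1 → t = (m − ½)λ/(2n) = 107.3 nm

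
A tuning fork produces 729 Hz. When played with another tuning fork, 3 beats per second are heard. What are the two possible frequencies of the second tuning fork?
f₂ = 729 ± 3 Hz → 732 Hz or 726 Hz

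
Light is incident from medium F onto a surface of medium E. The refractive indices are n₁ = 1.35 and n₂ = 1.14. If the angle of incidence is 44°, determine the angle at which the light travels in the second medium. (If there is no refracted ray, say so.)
sin θ₂ = (n₁/n₂)·sin θ₁ = 0.8226 → θ₂ = 55.35°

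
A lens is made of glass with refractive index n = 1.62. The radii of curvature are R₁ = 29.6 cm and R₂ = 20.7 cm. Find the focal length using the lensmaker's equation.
1/f = (n − 1)(1/R₁ − 1/R₂) → f = -111 cm (diverging lens)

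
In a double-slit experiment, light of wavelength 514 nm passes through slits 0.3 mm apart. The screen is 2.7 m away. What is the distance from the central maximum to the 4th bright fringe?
y = mλL/d = 18.5 mm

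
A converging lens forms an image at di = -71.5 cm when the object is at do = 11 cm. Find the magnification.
M = −di/do = 6.5 (upright image)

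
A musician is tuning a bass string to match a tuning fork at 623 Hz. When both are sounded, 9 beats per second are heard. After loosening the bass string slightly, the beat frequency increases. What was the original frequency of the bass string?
614 Hz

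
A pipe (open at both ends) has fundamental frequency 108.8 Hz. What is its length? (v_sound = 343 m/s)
L = v/(2f₁) = 1.576 m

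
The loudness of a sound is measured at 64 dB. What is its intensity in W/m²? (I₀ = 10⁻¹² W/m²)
I = I₀·10^(β/10) = 2.51 × 10⁻⁶ W/m²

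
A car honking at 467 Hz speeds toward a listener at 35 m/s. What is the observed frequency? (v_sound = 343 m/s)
f_obs = f·v/(v − v_s) = 520.1 Hz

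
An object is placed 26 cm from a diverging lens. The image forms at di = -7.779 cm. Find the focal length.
1/f = 1/do + 1/di → f = -11.1 cm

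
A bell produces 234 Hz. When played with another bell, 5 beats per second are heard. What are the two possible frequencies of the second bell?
f₂ = 234 ± 5 Hz → 239 Hz or 229 Hz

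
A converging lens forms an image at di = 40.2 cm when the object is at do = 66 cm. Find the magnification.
M = −di/do = -0.6091 (inverted image)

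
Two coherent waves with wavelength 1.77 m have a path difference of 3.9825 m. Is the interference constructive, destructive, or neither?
neither (partial) — path difference = 2.25λ, neither a whole number of wavelengths nor an odd multiple of λ/2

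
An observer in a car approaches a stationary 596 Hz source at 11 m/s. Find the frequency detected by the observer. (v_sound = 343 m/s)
f_obs = f·(v + v_o)/v = 615.1 Hz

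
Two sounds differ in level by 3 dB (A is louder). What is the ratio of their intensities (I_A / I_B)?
I_A/I_B = 10^(Δβ/10) = 1.995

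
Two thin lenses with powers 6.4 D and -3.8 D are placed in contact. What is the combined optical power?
P_total = P₁ + P₂ = 2.6 D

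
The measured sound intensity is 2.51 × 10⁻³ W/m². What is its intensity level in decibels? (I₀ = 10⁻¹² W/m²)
β = 10·log₁₀(I/I₀) = 94 dB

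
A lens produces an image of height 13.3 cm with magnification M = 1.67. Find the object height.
ho = |hi|/|M| = 7.964 cm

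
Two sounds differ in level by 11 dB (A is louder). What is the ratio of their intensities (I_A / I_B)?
I_A/I_B = 10^(Δβ/10) = 12.59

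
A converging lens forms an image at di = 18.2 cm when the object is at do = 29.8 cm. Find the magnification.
M = −di/do = -0.6107 (inverted image)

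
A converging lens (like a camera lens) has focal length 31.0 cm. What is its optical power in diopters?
P = 1/f = 3.226 D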